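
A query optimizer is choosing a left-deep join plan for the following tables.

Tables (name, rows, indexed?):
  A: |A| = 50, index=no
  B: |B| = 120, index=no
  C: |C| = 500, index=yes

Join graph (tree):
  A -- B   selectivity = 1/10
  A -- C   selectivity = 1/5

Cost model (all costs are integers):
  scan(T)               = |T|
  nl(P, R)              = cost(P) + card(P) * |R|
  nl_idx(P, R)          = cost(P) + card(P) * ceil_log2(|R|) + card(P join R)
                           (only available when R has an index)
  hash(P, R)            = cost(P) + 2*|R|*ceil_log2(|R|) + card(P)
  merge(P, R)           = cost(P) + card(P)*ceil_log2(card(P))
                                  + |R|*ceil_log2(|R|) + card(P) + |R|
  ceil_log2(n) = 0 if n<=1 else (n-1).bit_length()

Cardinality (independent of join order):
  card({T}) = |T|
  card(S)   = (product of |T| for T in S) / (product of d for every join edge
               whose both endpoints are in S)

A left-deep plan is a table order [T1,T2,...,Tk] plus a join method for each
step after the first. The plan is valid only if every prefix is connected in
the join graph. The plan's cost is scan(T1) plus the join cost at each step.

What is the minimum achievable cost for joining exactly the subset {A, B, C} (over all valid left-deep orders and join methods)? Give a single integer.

8280

Selinger DP over subsets of {A,B,C}:
  {A}: scan cost=50, card=50
  {B}: scan cost=120, card=120
  {C}: scan cost=500, card=500
  {AB}: card=600; try (A,hash)→840, (B,merge)→1360, (A,merge)→1430, (B,hash)→1780, (B,nl)→6050, (A,nl)→6120; best=840 via (A,hash)
  {AC}: card=5000; try (A,hash)→1600, (C,merge)→5400, (C,nl_idx)→5500, (A,merge)→5850, (C,hash)→9100, (C,nl)→25050 …(+1); best=1600 via (A,hash)
  {ABC}: card=60000; try (B,hash)→8280, (C,hash)→10440, (C,merge)→12440, (C,nl_idx)→66240, (B,merge)→72560, (C,nl)→300840 …(+1); best=8280 via (B,hash)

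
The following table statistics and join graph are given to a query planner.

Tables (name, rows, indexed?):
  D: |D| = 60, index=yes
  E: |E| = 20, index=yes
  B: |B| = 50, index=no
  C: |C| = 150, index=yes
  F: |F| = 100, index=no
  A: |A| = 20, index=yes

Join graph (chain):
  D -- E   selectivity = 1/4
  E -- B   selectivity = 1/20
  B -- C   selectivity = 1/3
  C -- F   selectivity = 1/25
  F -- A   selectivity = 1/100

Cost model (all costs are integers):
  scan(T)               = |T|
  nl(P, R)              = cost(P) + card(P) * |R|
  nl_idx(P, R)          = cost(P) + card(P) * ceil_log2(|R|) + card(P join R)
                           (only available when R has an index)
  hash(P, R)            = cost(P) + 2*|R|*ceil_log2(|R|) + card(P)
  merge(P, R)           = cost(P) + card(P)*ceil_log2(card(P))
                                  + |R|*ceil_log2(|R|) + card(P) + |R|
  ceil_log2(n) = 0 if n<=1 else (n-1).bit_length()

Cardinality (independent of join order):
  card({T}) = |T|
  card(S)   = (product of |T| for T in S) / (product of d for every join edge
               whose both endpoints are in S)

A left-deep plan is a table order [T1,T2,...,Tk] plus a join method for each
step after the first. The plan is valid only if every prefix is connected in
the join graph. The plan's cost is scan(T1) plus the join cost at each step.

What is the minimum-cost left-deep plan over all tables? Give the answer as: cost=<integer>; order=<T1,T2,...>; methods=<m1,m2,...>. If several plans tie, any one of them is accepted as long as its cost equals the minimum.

cost=6320; order=F,A,C,B,E,D; methods=hash,nl_idx,hash,hash,hash

Selinger DP (subsets sized 1..n):
  {D}: scan cost=60, card=60
  {E}: scan cost=20, card=20
  {B}: scan cost=50, card=50
  {C}: scan cost=150, card=150
  {F}: scan cost=100, card=100
  {A}: scan cost=20, card=20
  {DE}: card=300; try (E,hash)→320, (D,nl_idx)→440, (D,merge)→560, (E,merge)→600, (E,nl_idx)→660, (D,hash)→760 …(+2); best=320 via (E,hash)
  {BE}: card=50; try (E,hash)→300, (E,nl_idx)→350, (B,merge)→490, (E,merge)→520, (B,hash)→640, (B,nl)→1020 …(+1); best=300 via (E,hash)
  {BC}: card=2500; try (B,hash)→900, (C,merge)→1750, (B,merge)→1850, (C,hash)→2500, (C,nl_idx)→2950, (C,nl)→7550 …(+1); best=900 via (B,hash)
  {CF}: card=600; try (C,nl_idx)→1500, (F,hash)→1700, (C,merge)→2250, (F,merge)→2300, (C,hash)→2600, (C,nl)→15100 …(+1); best=1500 via (C,nl_idx)
  {AF}: card=20; try (A,hash)→400, (A,nl_idx)→620, (F,merge)→940, (A,merge)→1020, (F,hash)→1440, (F,nl)→2020 …(+1); best=400 via (A,hash)
  {BDE}: card=750; try (D,hash)→1070, (D,merge)→1070, (B,hash)→1220, (D,nl_idx)→1350, (D,nl)→3300, (B,merge)→3670 …(+1); best=1070 via (D,hash)
  {BCE}: card=2500; try (C,merge)→2000, (C,hash)→2750, (C,nl_idx)→3200, (E,hash)→3600, (C,nl)→7800, (E,nl_idx)→15900 …(+2); best=2000 via (C,merge)
  {BCF}: card=10000; try (B,hash)→2700, (F,hash)→4800, (B,merge)→8450, (B,nl)→31500, (F,merge)→34200, (F,nl)→250900; best=2700 via (B,hash)
  {ACF}: card=120; try (C,nl_idx)→680, (C,merge)→1870, (A,hash)→2300, (C,hash)→2820, (C,nl)→3400, (A,nl_idx)→4620 …(+2); best=680 via (C,nl_idx)
  {BCDE}: card=37500; try (C,hash)→4220, (D,hash)→5220, (C,merge)→10670, (D,merge)→34920, (C,nl_idx)→44570, (D,nl_idx)→54500 …(+2); best=4220 via (C,hash)
  {BCEF}: card=10000; try (F,hash)→5900, (E,hash)→12900, (F,merge)→35300, (E,nl_idx)→62700, (E,merge)→152820, (E,nl)→202700 …(+1); best=5900 via (F,hash)
  {ABCF}: card=2000; try (B,hash)→1400, (B,merge)→1990, (B,nl)→6680, (A,hash)→12900, (A,nl_idx)→54700, (A,merge)→152820 …(+1); best=1400 via (B,hash)
  {BCDEF}: card=150000; try (D,hash)→16620, (F,hash)→43120, (D,merge)→156320, (D,nl_idx)→215900, (D,nl)→605900, (F,merge)→642520 …(+1); best=16620 via (D,hash)
  {ABCEF}: card=2000; try (E,hash)→3600, (E,nl_idx)→13400, (A,hash)→16100, (E,merge)→25520, (E,nl)→41400, (A,nl_idx)→57900 …(+2); best=3600 via (E,hash)
  {ABCDEF}: card=30000; try (D,hash)→6320, (D,merge)→28020, (D,nl_idx)→45600, (D,nl)→123600, (A,hash)→166820, (A,nl_idx)→796620 …(+2); best=6320 via (D,hash)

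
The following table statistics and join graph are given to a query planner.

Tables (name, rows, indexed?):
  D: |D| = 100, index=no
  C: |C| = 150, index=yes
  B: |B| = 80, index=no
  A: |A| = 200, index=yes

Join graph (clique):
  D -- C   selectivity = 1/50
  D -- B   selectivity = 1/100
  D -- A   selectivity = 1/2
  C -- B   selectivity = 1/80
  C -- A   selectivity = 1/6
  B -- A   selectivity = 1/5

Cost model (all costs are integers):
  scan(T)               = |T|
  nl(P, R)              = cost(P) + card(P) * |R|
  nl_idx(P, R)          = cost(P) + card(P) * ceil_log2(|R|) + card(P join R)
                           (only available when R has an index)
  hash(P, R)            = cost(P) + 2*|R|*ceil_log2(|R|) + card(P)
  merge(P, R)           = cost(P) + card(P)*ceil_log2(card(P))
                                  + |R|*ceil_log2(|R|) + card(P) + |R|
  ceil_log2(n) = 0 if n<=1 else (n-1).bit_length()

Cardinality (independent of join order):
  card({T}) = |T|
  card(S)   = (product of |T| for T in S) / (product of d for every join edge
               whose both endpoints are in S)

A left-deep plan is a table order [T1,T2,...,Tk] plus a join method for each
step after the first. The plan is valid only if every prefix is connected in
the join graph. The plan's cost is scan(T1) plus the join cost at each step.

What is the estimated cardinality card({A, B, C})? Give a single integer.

1000

Tables in S: A(200), B(80), C(150)
Edges inside S: C-B(d=80), C-A(d=6), B-A(d=5)
numerator = 200 * 80 * 150 = 2400000
denominator = 80 * 6 * 5 = 2400
card(S) = 2400000 / 2400 = 1000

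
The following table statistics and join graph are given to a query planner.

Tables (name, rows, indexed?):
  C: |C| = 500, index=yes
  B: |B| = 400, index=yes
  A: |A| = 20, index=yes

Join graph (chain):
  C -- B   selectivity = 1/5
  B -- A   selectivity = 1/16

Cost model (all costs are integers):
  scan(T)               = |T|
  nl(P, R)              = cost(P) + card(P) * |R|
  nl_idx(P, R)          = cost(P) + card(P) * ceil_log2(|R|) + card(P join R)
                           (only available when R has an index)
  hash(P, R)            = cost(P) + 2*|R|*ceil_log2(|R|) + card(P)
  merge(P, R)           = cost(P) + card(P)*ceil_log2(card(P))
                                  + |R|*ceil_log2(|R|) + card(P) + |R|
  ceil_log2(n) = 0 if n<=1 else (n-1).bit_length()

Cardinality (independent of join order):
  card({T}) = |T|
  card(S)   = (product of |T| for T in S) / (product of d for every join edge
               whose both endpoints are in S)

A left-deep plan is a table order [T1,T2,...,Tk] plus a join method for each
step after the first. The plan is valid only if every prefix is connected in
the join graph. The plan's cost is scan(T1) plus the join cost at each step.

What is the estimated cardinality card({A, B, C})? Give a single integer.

50000

Tables in S: A(20), B(400), C(500)
Edges inside S: C-B(d=5), B-A(d=16)
numerator = 20 * 400 * 500 = 4000000
denominator = 5 * 16 = 80
card(S) = 4000000 / 80 = 50000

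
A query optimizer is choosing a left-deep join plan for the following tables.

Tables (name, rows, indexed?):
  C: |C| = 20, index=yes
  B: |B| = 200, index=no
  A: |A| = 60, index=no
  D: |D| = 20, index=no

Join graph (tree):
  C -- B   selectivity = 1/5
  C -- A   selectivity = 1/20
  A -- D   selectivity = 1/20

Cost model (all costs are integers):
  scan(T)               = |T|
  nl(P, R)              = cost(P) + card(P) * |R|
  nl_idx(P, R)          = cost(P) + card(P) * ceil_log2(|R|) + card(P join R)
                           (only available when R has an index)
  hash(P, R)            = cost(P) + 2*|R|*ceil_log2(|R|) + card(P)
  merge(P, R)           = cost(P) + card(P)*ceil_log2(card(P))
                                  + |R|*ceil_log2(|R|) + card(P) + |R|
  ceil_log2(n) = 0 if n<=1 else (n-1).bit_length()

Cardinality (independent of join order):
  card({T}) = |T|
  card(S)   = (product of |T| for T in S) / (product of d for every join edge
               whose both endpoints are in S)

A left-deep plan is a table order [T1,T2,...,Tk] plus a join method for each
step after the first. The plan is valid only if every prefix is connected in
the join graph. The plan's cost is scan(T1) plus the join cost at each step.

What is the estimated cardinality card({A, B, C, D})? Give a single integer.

2400

Tables in S: A(60), B(200), C(20), D(20)
Edges inside S: C-B(d=5), C-A(d=20), A-D(d=20)
numerator = 60 * 200 * 20 * 20 = 4800000
denominator = 5 * 20 * 20 = 2000
card(S) = 4800000 / 2000 = 2400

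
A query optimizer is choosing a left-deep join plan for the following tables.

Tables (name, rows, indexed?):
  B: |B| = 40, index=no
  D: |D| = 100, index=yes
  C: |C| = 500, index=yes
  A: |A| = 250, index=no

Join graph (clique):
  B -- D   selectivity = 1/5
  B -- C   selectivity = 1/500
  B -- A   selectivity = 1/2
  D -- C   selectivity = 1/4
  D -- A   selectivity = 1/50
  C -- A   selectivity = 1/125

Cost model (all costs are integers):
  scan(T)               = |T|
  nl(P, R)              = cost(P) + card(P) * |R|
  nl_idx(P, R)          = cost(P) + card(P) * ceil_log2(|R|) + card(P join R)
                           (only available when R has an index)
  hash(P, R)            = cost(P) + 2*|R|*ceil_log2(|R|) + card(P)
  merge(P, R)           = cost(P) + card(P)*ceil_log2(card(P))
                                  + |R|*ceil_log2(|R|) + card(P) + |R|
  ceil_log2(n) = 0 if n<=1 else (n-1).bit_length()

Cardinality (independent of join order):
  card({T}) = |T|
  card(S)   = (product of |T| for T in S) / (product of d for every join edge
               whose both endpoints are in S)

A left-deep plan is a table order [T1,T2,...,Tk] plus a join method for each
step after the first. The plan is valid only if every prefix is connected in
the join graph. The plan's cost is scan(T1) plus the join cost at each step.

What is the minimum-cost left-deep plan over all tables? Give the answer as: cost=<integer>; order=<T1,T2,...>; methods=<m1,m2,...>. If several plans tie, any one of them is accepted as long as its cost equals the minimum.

cost=3254; order=B,C,A,D; methods=nl_idx,merge,nl_idx

Selinger DP (subsets sized 1..n):
  {B}: scan cost=40, card=40
  {D}: scan cost=100, card=100
  {C}: scan cost=500, card=500
  {A}: scan cost=250, card=250
  {BD}: card=800; try (B,hash)→680, (D,merge)→1120, (D,nl_idx)→1120, (B,merge)→1180, (D,hash)→1480, (D,nl)→4040 …(+1); best=680 via (B,hash)
  {BC}: card=40; try (C,nl_idx)→440, (B,hash)→1480, (C,merge)→5320, (B,merge)→5780, (C,hash)→9080, (C,nl)→20040 …(+1); best=440 via (C,nl_idx)
  {AB}: card=5000; try (B,hash)→980, (A,merge)→2570, (B,merge)→2780, (A,hash)→4080, (A,nl)→10040, (B,nl)→10250; best=980 via (B,hash)
  {CD}: card=12500; try (D,hash)→2400, (C,merge)→5900, (D,merge)→6300, (C,hash)→9200, (C,nl_idx)→13500, (D,nl_idx)→16500 …(+2); best=2400 via (D,hash)
  {AD}: card=500; try (D,hash)→1900, (D,nl_idx)→2500, (A,merge)→3150, (D,merge)→3300, (A,hash)→4200, (A,nl)→25100 …(+1); best=1900 via (D,hash)
  {AC}: card=1000; try (C,nl_idx)→3500, (A,hash)→5000, (C,merge)→7500, (A,merge)→7750, (C,hash)→9500, (C,nl)→125250 …(+1); best=3500 via (C,nl_idx)
  {BCD}: card=200; try (D,nl_idx)→920, (D,merge)→1520, (D,hash)→1880, (D,nl)→4440, (C,nl_idx)→8080, (C,hash)→10480 …(+5); best=920 via (D,nl_idx)
  {ABD}: card=2000; try (B,hash)→2880, (A,hash)→5480, (B,merge)→7180, (D,hash)→7380, (A,merge)→11730, (B,nl)→21900 …(+4); best=2880 via (B,hash)
  {ABC}: card=40; try (A,merge)→2970, (A,hash)→4480, (B,hash)→4980, (A,nl)→10440, (B,merge)→14780, (C,hash)→14980 …(+4); best=2970 via (A,merge)
  {ACD}: card=500; try (D,hash)→5900, (C,nl_idx)→6900, (D,nl_idx)→11000, (C,hash)→11400, (C,merge)→11900, (D,merge)→15300 …(+5); best=5900 via (D,hash)
  {ABCD}: card=4; try (D,nl_idx)→3254, (D,merge)→4050, (D,hash)→4410, (A,merge)→4970, (A,hash)→5120, (B,hash)→6880 …(+8); best=3254 via (D,nl_idx)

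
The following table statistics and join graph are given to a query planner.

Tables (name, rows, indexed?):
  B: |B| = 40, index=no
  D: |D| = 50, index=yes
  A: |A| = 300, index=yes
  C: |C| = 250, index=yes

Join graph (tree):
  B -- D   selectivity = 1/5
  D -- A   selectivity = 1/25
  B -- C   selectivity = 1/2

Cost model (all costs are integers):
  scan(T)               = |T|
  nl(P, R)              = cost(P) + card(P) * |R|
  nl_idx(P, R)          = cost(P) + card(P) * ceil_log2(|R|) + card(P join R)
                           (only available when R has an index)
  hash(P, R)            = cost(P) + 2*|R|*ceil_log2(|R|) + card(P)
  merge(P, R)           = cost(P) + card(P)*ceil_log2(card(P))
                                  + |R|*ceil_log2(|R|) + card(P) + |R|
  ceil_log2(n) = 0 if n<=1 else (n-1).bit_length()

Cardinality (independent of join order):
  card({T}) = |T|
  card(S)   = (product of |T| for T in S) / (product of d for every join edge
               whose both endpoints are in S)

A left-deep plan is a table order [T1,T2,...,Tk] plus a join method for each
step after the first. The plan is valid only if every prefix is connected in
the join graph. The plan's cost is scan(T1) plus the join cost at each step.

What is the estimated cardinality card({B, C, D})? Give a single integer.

50000

Tables in S: B(40), C(250), D(50)
Edges inside S: B-D(d=5), B-C(d=2)
numerator = 40 * 250 * 50 = 500000
denominator = 5 * 2 = 10
card(S) = 500000 / 10 = 50000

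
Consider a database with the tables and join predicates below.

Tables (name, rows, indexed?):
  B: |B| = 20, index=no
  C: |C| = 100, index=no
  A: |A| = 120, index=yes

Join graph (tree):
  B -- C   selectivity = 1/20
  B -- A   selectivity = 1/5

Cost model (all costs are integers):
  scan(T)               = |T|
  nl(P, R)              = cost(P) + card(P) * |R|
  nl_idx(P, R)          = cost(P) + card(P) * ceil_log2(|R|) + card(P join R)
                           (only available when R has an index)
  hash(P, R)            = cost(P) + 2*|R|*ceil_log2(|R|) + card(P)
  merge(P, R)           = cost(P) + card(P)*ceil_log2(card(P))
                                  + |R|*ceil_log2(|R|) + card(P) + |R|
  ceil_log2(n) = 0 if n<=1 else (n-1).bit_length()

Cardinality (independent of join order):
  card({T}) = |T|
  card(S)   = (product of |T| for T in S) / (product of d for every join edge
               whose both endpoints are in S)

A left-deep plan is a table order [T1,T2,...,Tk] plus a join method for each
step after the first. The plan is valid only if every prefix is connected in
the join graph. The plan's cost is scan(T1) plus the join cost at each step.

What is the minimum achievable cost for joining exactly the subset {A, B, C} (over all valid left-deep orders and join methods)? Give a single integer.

Selinger DP over subsets of {A,B,C}:
  {B}: scan cost=20, card=20
  {C}: scan cost=100, card=100
  {A}: scan cost=120, card=120
  {BC}: card=100; try (B,hash)→400, (C,merge)→940, (B,merge)→1020, (C,hash)→1440, (C,nl)→2020, (B,nl)→2100; best=400 via (B,hash)
  {AB}: card=480; try (B,hash)→440, (A,nl_idx)→640, (A,merge)→1100, (B,merge)→1200, (A,hash)→1720, (A,nl)→2420 …(+1); best=440 via (B,hash)
  {ABC}: card=2400; try (A,merge)→2160, (A,hash)→2180, (C,hash)→2320, (A,nl_idx)→3500, (C,merge)→6040, (A,nl)→12400 …(+1); best=2160 via (A,merge)

2160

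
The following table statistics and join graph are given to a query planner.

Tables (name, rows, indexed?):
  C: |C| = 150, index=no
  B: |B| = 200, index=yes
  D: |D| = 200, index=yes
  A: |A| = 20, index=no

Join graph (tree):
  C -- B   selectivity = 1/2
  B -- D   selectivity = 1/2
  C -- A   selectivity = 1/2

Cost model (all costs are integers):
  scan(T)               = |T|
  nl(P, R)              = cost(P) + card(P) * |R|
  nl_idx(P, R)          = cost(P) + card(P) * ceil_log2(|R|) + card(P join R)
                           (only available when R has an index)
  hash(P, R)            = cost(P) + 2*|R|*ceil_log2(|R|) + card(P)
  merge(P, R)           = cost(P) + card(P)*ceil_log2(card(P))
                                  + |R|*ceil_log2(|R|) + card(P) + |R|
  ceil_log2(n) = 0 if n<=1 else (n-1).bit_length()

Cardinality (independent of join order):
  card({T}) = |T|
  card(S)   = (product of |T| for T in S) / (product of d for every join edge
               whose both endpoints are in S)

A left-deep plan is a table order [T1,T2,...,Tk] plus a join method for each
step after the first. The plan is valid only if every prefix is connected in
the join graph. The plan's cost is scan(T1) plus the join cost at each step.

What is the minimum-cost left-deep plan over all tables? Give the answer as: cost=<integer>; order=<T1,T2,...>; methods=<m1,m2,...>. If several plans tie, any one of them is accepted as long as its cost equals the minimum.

cost=158400; order=C,A,B,D; methods=hash,hash,hash

Selinger DP (subsets sized 1..n):
  {C}: scan cost=150, card=150
  {B}: scan cost=200, card=200
  {D}: scan cost=200, card=200
  {A}: scan cost=20, card=20
  {BC}: card=15000; try (C,hash)→2800, (B,merge)→3300, (C,merge)→3350, (B,hash)→3500, (B,nl_idx)→16350, (B,nl)→30150 …(+1); best=2800 via (C,hash)
  {AC}: card=1500; try (A,hash)→500, (C,merge)→1490, (A,merge)→1620, (C,hash)→2440, (C,nl)→3020, (A,nl)→3150; best=500 via (A,hash)
  {BD}: card=20000; try (D,hash)→3600, (B,hash)→3600, (D,merge)→3800, (B,merge)→3800, (D,nl_idx)→21800, (B,nl_idx)→21800 …(+2); best=3600 via (D,hash)
  {BCD}: card=1500000; try (D,hash)→21000, (C,hash)→26000, (D,merge)→229600, (C,merge)→324950, (D,nl_idx)→1622800, (D,nl)→3002800 …(+1); best=21000 via (D,hash)
  {ABC}: card=150000; try (B,hash)→5200, (A,hash)→18000, (B,merge)→20300, (B,nl_idx)→162500, (A,merge)→227920, (B,nl)→300500 …(+1); best=5200 via (B,hash)
  {ABCD}: card=15000000; try (D,hash)→158400, (A,hash)→1521200, (D,merge)→2857000, (D,nl_idx)→16205200, (D,nl)→30005200, (A,nl)→30021000 …(+1); best=158400 via (D,hash)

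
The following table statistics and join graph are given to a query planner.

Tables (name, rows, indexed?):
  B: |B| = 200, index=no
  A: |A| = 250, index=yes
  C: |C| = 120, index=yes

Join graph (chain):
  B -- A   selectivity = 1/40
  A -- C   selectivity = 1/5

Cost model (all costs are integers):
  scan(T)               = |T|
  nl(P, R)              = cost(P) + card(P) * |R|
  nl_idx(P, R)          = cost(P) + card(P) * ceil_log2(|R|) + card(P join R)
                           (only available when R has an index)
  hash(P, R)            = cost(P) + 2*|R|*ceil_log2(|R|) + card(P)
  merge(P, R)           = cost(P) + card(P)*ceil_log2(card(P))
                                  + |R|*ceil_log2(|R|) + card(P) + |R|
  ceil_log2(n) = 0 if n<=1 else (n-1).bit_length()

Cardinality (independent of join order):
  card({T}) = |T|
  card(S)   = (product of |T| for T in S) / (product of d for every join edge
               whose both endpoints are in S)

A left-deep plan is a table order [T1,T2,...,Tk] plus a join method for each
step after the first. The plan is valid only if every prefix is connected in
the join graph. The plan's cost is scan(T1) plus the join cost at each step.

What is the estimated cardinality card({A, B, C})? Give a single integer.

30000

Tables in S: A(250), B(200), C(120)
Edges inside S: B-A(d=40), A-C(d=5)
numerator = 250 * 200 * 120 = 6000000
denominator = 40 * 5 = 200
card(S) = 6000000 / 200 = 30000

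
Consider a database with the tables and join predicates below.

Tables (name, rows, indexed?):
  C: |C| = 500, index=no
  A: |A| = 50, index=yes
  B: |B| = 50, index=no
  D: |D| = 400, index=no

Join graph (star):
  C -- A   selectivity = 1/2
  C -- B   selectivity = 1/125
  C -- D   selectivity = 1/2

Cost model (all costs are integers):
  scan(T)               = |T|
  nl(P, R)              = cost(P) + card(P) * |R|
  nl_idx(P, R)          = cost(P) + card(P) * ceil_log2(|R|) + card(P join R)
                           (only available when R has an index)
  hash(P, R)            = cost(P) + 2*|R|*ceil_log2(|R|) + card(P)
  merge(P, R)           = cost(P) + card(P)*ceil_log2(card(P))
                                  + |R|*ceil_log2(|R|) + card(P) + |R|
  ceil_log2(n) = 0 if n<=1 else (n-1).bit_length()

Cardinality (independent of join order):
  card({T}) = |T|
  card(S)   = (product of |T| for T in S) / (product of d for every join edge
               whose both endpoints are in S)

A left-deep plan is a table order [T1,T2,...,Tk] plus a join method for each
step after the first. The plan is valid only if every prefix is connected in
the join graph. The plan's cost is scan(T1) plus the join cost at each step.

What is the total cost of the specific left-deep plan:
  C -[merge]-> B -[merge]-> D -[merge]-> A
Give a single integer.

step 1: scan C: cost=500, card=500
step 2: join B via merge
    card(P join B) = 500*50/(125) = 200
    cost = 500 + 500*9 + 50*6 + 500 + 50 = 5850
step 3: join D via merge
    card(P join D) = 200*400/(2) = 40000
    cost = 5850 + 200*8 + 400*9 + 200 + 400 = 11650
step 4: join A via merge
    card(P join A) = 40000*50/(2) = 1000000
    cost = 11650 + 40000*16 + 50*6 + 40000 + 50 = 692000

692000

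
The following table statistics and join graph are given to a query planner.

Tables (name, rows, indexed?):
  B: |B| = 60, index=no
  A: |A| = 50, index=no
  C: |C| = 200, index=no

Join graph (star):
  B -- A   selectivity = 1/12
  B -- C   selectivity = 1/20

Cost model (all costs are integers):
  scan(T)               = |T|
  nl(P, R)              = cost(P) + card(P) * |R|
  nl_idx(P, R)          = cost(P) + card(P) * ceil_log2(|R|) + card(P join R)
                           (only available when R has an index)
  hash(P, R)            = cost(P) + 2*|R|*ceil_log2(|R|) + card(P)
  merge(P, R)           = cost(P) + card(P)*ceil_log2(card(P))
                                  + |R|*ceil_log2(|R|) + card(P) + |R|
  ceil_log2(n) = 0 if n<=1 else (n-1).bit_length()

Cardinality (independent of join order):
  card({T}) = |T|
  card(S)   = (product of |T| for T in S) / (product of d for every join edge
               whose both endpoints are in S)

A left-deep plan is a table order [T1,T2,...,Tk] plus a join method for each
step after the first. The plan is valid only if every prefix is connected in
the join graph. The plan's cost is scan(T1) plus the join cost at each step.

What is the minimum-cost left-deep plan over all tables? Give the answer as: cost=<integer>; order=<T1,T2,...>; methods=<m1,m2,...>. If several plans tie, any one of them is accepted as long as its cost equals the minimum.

cost=2320; order=C,B,A; methods=hash,hash

Selinger DP (subsets sized 1..n):
  {B}: scan cost=60, card=60
  {A}: scan cost=50, card=50
  {C}: scan cost=200, card=200
  {AB}: card=250; try (A,hash)→720, (B,hash)→820, (B,merge)→820, (A,merge)→830, (B,nl)→3050, (A,nl)→3060; best=720 via (A,hash)
  {BC}: card=600; try (B,hash)→1120, (C,merge)→2280, (B,merge)→2420, (C,hash)→3320, (C,nl)→12060, (B,nl)→12200; best=1120 via (B,hash)
  {ABC}: card=2500; try (A,hash)→2320, (C,hash)→4170, (C,merge)→4770, (A,merge)→8070, (A,nl)→31120, (C,nl)→50720; best=2320 via (A,hash)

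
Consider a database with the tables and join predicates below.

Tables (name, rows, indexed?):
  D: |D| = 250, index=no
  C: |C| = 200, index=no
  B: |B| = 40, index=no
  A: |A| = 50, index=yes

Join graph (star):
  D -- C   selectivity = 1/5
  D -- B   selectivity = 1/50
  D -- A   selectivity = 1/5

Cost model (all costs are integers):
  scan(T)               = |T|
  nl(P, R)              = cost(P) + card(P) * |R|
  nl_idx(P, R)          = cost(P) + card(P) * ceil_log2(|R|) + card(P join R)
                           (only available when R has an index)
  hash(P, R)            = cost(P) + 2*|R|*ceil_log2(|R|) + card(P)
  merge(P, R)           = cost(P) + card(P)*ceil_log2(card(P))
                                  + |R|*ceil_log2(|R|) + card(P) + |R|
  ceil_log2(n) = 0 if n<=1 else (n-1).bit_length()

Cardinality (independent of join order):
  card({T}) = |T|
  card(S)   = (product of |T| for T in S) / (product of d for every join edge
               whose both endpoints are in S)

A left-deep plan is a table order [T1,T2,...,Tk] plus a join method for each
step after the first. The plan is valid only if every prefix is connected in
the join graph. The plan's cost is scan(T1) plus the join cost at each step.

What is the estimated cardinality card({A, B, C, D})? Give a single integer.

Tables in S: A(50), B(40), C(200), D(250)
Edges inside S: D-C(d=5), D-B(d=50), D-A(d=5)
numerator = 50 * 40 * 200 * 250 = 100000000
denominator = 5 * 50 * 5 = 1250
card(S) = 100000000 / 1250 = 80000

80000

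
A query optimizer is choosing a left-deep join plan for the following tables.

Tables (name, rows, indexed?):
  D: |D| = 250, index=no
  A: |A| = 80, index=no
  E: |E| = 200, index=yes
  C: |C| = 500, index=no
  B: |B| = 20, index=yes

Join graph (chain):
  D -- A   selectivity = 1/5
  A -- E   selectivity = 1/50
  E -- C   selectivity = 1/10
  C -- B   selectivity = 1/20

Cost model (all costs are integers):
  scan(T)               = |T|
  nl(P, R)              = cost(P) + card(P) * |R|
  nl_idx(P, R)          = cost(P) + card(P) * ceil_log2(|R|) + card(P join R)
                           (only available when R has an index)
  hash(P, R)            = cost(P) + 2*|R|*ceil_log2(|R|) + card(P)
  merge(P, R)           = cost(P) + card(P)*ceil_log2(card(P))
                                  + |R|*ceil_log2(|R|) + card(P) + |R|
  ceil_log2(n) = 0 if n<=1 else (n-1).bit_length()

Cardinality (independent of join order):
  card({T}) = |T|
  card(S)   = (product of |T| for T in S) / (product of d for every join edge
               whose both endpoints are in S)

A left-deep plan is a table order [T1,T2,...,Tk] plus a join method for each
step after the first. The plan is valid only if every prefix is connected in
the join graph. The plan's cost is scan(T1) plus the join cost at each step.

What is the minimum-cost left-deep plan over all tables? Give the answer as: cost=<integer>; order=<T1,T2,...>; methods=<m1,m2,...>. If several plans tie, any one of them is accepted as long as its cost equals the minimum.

cost=36020; order=C,B,E,A,D; methods=hash,hash,hash,hash

Selinger DP (subsets sized 1..n):
  {D}: scan cost=250, card=250
  {A}: scan cost=80, card=80
  {E}: scan cost=200, card=200
  {C}: scan cost=500, card=500
  {B}: scan cost=20, card=20
  {AD}: card=4000; try (A,hash)→1620, (D,merge)→2970, (A,merge)→3140, (D,hash)→4160, (D,nl)→20080, (A,nl)→20250; best=1620 via (A,hash)
  {AE}: card=320; try (E,nl_idx)→1040, (A,hash)→1520, (E,merge)→2520, (A,merge)→2640, (E,hash)→3360, (E,nl)→16080 …(+1); best=1040 via (E,nl_idx)
  {CE}: card=10000; try (E,hash)→4200, (C,merge)→7000, (E,merge)→7300, (C,hash)→9400, (E,nl_idx)→14500, (C,nl)→100200 …(+1); best=4200 via (E,hash)
  {BC}: card=500; try (B,hash)→1200, (B,nl_idx)→3500, (C,merge)→5140, (B,merge)→5620, (C,hash)→9040, (C,nl)→10020 …(+1); best=1200 via (B,hash)
  {ADE}: card=16000; try (D,hash)→5360, (D,merge)→6490, (E,hash)→8820, (E,nl_idx)→49620, (E,merge)→55420, (D,nl)→81040 …(+1); best=5360 via (D,hash)
  {ACE}: card=16000; try (C,merge)→9240, (C,hash)→10360, (A,hash)→15320, (A,merge)→154840, (C,nl)→161040, (A,nl)→804200; best=9240 via (C,merge)
  {BCE}: card=10000; try (E,hash)→4900, (E,merge)→8000, (B,hash)→14400, (E,nl_idx)→15200, (B,nl_idx)→64200, (E,nl)→101200 …(+2); best=4900 via (E,hash)
  {ACDE}: card=800000; try (D,hash)→29240, (C,hash)→30360, (C,merge)→250360, (D,merge)→251490, (D,nl)→4009240, (C,nl)→8005360; best=29240 via (D,hash)
  {ABCE}: card=16000; try (A,hash)→16020, (B,hash)→25440, (B,nl_idx)→105240, (A,merge)→155540, (B,merge)→249360, (B,nl)→329240 …(+1); best=16020 via (A,hash)
  {ABCDE}: card=800000; try (D,hash)→36020, (D,merge)→258270, (B,hash)→829440, (D,nl)→4016020, (B,nl_idx)→4829240, (B,nl)→16029240 …(+1); best=36020 via (D,hash)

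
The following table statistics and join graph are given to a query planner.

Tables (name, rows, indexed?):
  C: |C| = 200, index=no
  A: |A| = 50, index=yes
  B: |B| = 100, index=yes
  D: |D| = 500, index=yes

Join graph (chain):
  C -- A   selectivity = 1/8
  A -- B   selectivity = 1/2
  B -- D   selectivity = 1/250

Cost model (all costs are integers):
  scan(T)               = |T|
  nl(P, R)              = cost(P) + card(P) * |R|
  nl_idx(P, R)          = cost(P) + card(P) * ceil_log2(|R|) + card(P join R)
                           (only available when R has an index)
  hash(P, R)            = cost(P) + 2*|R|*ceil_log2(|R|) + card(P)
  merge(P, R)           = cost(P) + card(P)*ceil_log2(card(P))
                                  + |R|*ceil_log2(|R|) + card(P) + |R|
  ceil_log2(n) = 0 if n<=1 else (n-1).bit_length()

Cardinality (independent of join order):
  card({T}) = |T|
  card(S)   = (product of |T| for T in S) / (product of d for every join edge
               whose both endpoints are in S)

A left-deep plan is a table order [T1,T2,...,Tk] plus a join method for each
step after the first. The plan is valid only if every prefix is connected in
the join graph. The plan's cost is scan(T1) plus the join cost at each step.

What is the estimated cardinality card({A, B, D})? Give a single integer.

5000

Tables in S: A(50), B(100), D(500)
Edges inside S: A-B(d=2), B-D(d=250)
numerator = 50 * 100 * 500 = 2500000
denominator = 2 * 250 = 500
card(S) = 2500000 / 500 = 5000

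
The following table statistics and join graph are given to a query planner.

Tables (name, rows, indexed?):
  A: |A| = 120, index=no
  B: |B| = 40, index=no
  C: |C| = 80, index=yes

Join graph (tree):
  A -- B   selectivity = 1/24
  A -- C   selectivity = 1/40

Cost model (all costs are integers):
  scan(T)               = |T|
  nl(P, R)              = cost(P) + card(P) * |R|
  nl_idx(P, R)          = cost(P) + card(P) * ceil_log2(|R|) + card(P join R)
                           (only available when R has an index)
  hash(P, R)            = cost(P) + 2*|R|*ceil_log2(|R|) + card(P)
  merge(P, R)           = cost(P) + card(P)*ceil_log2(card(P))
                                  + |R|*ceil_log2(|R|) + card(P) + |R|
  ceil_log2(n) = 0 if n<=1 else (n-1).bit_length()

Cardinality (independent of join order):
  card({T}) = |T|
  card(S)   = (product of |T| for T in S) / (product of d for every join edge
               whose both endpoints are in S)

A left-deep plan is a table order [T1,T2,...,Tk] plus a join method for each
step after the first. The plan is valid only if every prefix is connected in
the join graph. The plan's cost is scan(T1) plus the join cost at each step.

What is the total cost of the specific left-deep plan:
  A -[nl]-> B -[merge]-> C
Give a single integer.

step 1: scan A: cost=120, card=120
step 2: join B via nl
    card(P join B) = 120*40/(24) = 200
    cost = 120 + 120*40 = 4920
step 3: join C via merge
    card(P join C) = 200*80/(40) = 400
    cost = 4920 + 200*8 + 80*7 + 200 + 80 = 7360

7360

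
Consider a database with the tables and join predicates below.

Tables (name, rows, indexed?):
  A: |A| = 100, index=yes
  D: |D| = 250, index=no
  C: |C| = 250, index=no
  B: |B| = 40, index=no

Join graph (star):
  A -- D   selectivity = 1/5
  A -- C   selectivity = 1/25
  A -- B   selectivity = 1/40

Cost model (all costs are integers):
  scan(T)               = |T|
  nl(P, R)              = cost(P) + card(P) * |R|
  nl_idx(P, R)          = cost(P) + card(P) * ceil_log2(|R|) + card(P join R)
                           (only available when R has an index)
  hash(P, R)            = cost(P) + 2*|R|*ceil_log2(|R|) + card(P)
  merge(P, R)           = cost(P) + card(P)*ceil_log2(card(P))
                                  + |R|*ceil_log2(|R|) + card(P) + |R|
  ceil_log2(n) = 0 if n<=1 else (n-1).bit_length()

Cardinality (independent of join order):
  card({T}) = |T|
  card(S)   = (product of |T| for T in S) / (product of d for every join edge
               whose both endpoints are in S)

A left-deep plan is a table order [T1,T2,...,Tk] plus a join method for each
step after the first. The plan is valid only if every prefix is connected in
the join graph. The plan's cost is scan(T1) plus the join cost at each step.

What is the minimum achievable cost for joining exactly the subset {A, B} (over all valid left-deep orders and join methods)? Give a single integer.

420

Selinger DP over subsets of {A,B}:
  {A}: scan cost=100, card=100
  {B}: scan cost=40, card=40
  {AB}: card=100; try (A,nl_idx)→420, (B,hash)→680, (A,merge)→1120, (B,merge)→1180, (A,hash)→1480, (A,nl)→4040 …(+1); best=420 via (A,nl_idx)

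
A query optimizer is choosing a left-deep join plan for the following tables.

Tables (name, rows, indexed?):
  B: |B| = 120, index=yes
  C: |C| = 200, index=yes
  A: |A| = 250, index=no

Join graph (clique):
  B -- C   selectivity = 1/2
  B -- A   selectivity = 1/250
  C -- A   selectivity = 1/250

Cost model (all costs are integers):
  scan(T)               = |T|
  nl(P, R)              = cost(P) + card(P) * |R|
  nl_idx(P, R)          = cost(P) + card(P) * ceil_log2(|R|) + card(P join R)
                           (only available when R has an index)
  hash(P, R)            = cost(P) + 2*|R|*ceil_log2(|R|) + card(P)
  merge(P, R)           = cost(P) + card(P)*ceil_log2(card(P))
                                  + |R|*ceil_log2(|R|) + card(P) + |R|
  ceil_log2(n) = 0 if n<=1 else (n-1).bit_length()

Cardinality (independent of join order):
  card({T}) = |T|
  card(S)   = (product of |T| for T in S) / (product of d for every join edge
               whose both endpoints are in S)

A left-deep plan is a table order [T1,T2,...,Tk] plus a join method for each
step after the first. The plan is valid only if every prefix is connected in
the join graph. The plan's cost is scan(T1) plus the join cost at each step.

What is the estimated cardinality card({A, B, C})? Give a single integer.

Tables in S: A(250), B(120), C(200)
Edges inside S: B-C(d=2), B-A(d=250), C-A(d=250)
numerator = 250 * 120 * 200 = 6000000
denominator = 2 * 250 * 250 = 125000
card(S) = 6000000 / 125000 = 48

48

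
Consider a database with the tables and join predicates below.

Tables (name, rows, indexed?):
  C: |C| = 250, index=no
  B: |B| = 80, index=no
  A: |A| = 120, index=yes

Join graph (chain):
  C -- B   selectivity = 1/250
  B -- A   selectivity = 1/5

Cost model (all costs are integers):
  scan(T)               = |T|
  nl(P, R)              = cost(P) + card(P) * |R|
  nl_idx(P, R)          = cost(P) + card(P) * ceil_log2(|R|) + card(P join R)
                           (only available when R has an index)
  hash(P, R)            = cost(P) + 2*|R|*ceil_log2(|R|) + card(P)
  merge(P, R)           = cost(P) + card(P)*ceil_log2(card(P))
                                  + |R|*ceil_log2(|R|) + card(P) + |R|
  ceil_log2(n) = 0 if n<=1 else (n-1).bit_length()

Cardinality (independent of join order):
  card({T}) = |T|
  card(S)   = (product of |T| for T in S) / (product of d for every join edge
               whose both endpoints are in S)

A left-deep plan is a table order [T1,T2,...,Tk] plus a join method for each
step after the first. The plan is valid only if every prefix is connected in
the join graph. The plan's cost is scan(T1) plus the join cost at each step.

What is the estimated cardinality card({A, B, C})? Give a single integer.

Tables in S: A(120), B(80), C(250)
Edges inside S: C-B(d=250), B-A(d=5)
numerator = 120 * 80 * 250 = 2400000
denominator = 250 * 5 = 1250
card(S) = 2400000 / 1250 = 1920

1920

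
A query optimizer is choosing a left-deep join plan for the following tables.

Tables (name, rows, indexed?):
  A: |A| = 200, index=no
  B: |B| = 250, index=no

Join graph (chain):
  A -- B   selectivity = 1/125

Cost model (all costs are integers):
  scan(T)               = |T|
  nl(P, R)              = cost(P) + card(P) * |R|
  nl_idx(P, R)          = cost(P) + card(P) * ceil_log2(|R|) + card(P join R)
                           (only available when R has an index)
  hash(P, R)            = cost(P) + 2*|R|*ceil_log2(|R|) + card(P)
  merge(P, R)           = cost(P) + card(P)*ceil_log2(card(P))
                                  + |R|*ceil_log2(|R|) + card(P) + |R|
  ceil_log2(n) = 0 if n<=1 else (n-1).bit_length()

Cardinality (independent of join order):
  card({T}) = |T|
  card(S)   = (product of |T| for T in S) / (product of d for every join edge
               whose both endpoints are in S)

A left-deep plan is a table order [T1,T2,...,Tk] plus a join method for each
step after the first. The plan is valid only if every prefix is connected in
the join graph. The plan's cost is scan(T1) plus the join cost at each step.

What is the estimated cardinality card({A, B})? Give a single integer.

Tables in S: A(200), B(250)
Edges inside S: A-B(d=125)
numerator = 200 * 250 = 50000
denominator = 125 = 125
card(S) = 50000 / 125 = 400

400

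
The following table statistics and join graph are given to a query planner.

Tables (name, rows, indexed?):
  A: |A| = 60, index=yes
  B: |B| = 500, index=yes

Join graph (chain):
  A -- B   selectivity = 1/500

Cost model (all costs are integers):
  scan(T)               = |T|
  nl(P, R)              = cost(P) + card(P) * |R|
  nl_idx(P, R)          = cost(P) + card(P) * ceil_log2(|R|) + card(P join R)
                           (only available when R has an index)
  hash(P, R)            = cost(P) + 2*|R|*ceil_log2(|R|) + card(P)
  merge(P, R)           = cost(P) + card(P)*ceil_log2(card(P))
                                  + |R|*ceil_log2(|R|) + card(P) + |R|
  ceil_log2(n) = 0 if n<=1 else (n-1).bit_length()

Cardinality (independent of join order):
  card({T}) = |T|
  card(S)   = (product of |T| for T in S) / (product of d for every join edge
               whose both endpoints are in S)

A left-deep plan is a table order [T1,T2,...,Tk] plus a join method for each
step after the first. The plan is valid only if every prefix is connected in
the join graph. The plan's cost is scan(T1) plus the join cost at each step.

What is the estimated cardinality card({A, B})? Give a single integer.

Tables in S: A(60), B(500)
Edges inside S: A-B(d=500)
numerator = 60 * 500 = 30000
denominator = 500 = 500
card(S) = 30000 / 500 = 60

60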